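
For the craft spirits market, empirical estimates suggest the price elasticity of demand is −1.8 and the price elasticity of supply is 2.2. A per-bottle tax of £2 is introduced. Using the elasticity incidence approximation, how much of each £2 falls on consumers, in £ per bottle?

Incidence ratio: consumers' share ≈ εs / (εs + |εd|) = 2.2 / (2.2 + 1.8) = 0.55.
So consumers bear ≈ 0.55 × £2 = £1.1; producers bear £0.9.

Consumers bear ≈ £1.1 per bottle.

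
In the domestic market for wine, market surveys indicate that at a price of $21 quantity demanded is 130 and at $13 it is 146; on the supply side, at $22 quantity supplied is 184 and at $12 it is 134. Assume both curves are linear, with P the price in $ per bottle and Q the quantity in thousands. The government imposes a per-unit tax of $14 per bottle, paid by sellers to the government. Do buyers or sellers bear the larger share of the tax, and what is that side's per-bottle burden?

Buyers bear the larger share: $10 per bottle.

Demand slope: (146 − 130)/(13 − 21) = -2, so Qd = 172 − 2P.
Supply slope: (134 − 184)/(12 − 22) = 5, so Qs = 5P + 74.
Before the tax: set 172 − 2P = 5P + 74 → P* = $14, Q* = 144.
With the tax collected from sellers, supply shifts: Qs = 5(P − 14) + 74.
Solving gives Q = 124 with buyers paying $24 and sellers receiving $10 (the $14 wedge).
Per-bottle burden: buyers $10, sellers $4.
Buyers take the larger share because demand is less price-elastic here (demand slope 2 vs supply slope 5).
The less price-elastic side of the market bears the larger share of a per-unit tax.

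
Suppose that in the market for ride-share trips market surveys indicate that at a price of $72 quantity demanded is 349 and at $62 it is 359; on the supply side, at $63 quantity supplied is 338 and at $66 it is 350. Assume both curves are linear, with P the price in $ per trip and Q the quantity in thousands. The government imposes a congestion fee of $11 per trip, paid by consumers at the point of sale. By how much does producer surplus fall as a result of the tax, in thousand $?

Producer surplus falls by $769.12 thousand.

Demand slope: (359 − 349)/(62 − 72) = -1, so Qd = 421 − P.
Supply slope: (350 − 338)/(66 − 63) = 4, so Qs = 4P + 86.
Without the tax, 421 − P = 4P + 86 gives 5P = 335, so P* = $67 and Q* = 354.
With the tax collected from consumers, demand (in seller-price terms) shifts: Qd = 421 − (P + 11).
New equilibrium: consumers pay $75.8, sellers receive $64.8, Q = 345.2. (Wedge: Pb − Ps = 11.)
ΔPS is the trapezoid between Q = 345.2 and Q = 354 of height $2.2: ½ · (354 + 345.2) · 2.2 = $769.12.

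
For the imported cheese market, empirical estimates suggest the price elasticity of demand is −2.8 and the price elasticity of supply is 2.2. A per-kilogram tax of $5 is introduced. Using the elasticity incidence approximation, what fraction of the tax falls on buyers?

Buyers' share ≈ 0.44.

Incidence ratio: buyers' share ≈ εs / (εs + |εd|) = 2.2 / (2.2 + 2.8) = 0.44.
Supply is the less elastic side, so buyers bear the smaller share.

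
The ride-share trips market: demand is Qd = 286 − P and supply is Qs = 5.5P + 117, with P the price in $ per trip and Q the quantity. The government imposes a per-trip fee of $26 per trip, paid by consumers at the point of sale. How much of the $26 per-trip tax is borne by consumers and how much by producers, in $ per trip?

Consumers bear $22 per trip; producers bear $4 per trip.

Before the tax: set 286 − P = 5.5P + 117 → P* = $26, Q* = 260.
With the tax collected from consumers, demand (in seller-price terms) shifts: Qd = 286 − (P + 26).
Solving gives Q = 238 with consumers paying $48 and producers receiving $22 (the $26 wedge).
Burden on consumers: $22; on producers: $4. (They sum to $26.)
The less price-elastic side of the market bears the larger share of a per-unit tax.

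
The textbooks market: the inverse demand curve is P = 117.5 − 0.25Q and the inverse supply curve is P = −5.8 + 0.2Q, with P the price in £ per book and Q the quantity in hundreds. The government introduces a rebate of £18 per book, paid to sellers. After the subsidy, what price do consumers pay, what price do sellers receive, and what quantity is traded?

Consumers pay £39; sellers receive £57; quantity = 314.

Rewrite in direct form: Qd = 470 − 4P and Qs = 5P + 29.
Without the subsidy, 470 − 4P = 5P + 29 gives 9P = 441, so P* = £49 and Q* = 274.
With a per-unit subsidy paid to sellers, each receives P + 18 per unit sold, so supply becomes Qs = 5(P + 18) + 29.
New equilibrium: consumers pay £39, sellers receive £57, Q = 314. (Wedge: Pb − Ps = −18.)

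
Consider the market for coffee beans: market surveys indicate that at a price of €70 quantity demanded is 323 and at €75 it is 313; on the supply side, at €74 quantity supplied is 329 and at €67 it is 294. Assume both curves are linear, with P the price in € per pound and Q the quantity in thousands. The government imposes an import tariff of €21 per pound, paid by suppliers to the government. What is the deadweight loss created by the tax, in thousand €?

Deadweight loss = €315 thousand.

Demand slope: (313 − 323)/(75 − 70) = -2, so Qd = 463 − 2P.
Supply slope: (294 − 329)/(67 − 74) = 5, so Qs = 5P − 41.
Without the tax, 463 − 2P = 5P − 41 gives 7P = 504, so P* = €72 and Q* = 319.
With the tax collected from suppliers, supply shifts: Qs = 5(P − 21) − 41.
New equilibrium: consumers pay €87, suppliers receive €66, Q = 289. (Wedge: Pb − Ps = 21.)
Quantity falls by |ΔQ| = |319 − 289| = 30.
DWL = ½ · t · |ΔQ| = ½ · 21 · 30 = €315.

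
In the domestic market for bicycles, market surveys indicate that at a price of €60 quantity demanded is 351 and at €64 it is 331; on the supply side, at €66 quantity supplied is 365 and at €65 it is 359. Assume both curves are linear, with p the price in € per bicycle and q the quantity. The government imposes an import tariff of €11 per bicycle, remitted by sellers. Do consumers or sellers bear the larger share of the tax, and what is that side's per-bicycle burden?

Demand slope: (331 − 351)/(64 − 60) = -5, so qd = 651 − 5p.
Supply slope: (359 − 365)/(65 − 66) = 6, so qs = 6p − 31.
Before the tax: set 651 − 5p = 6p − 31 → p* = €62, q* = 341.
With the tax collected from sellers, supply shifts: qs = 6(p − 11) − 31.
New equilibrium: consumers pay €68, sellers receive €57, q = 311. (Wedge: pb − ps = 11.)
Per-bicycle burden: consumers €6, sellers €5.
Consumers take the larger share because demand is less price-elastic here (demand slope 5 vs supply slope 6).
The less price-elastic side of the market bears the larger share of a per-unit tax.

Consumers bear the larger share: €6 per bicycle.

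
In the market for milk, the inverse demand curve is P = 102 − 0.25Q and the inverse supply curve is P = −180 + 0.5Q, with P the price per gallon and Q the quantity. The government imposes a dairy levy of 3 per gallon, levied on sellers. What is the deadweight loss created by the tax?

Inverting to Q(P) form: Qd = 408 − 4P; Qs = 2P + 360.
Without the tax, 408 − 4P = 2P + 360 gives 6P = 48, so P* = 8 and Q* = 376.
With the tax collected from sellers, supply shifts: Qs = 2(P − 3) + 360.
New equilibrium: buyers pay 9, sellers receive 6, Q = 372. (Wedge: Pb − Ps = 3.)
Quantity falls by |ΔQ| = |376 − 372| = 4.
DWL = ½ · t · |ΔQ| = ½ · 3 · 4 = 6.

Deadweight loss = 6.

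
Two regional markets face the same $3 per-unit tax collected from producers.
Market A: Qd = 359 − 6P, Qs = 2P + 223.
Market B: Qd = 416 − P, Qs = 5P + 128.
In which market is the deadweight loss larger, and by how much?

Market A: pre-tax P* = $17, Q* = 257; post-tax Q = 252.5; deadweight loss = $6.75.
Market B: pre-tax P* = $48, Q* = 368; post-tax Q = 365.5; deadweight loss = $3.75.
Difference: $6.75 vs $3.75 → market A is larger by $3.

Market A, by $3.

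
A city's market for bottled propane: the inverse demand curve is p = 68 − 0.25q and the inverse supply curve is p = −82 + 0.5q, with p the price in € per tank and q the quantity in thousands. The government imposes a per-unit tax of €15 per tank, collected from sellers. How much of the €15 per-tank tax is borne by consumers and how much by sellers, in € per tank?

Consumers bear €5 per tank; sellers bear €10 per tank.

Rewrite in direct form: qd = 272 − 4p and qs = 2p + 164.
Before the tax: set 272 − 4p = 2p + 164 → p* = €18, q* = 200.
With the tax collected from sellers, supply shifts: qs = 2(p − 15) + 164.
Solving gives q = 180 with consumers paying €23 and sellers receiving €8 (the €15 wedge).
Burden on consumers: €5; on sellers: €10. (They sum to €15.)
The less price-elastic side of the market bears the larger share of a per-unit tax.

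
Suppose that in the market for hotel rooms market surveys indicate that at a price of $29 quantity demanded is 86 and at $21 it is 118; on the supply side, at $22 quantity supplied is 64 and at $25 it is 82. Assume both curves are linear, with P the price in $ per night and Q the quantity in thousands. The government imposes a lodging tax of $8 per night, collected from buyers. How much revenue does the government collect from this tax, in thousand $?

Tax revenue = $598.4 thousand.

Demand slope: (118 − 86)/(21 − 29) = -4, so Qd = 202 − 4P.
Supply slope: (82 − 64)/(25 − 22) = 6, so Qs = 6P − 68.
Without the tax, 202 − 4P = 6P − 68 gives 10P = 270, so P* = $27 and Q* = 94.
With the tax collected from buyers, demand (in seller-price terms) shifts: Qd = 202 − 4(P + 8).
New equilibrium: buyers pay $31.8, producers receive $23.8, Q = 74.8. (Wedge: Pb − Ps = 8.)
Revenue = t · Q = 8 · 74.8 = $598.4.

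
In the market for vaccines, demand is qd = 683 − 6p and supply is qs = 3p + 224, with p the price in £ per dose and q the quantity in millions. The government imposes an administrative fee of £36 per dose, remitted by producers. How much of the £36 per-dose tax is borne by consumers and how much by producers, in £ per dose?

Consumers bear £12 per dose; producers bear £24 per dose.

Before the tax: set 683 − 6p = 3p + 224 → p* = £51, q* = 377.
With the tax collected from producers, supply shifts: qs = 3(p − 36) + 224.
Solving gives q = 305 with consumers paying £63 and producers receiving £27 (the £36 wedge).
Burden on consumers: £12; on producers: £24. (They sum to £36.)
The less price-elastic side of the market bears the larger share of a per-unit tax.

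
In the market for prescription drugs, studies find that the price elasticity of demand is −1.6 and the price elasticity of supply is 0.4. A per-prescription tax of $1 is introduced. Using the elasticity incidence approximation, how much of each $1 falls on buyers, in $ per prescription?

Buyers bear ≈ $0.2 per prescription.

Incidence ratio: buyers' share ≈ εs / (εs + |εd|) = 0.4 / (0.4 + 1.6) = 0.2.
So buyers bear ≈ 0.2 × $1 = $0.2; suppliers bear $0.8.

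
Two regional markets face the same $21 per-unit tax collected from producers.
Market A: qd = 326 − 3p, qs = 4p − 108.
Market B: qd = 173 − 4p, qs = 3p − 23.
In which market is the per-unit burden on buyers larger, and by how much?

Market A, by $3.

Market A: pre-tax p* = $62, q* = 140; post-tax q = 104; per-unit burden on buyers = $12.
Market B: pre-tax p* = $28, q* = 61; post-tax q = 25; per-unit burden on buyers = $9.
Difference: $12 vs $9 → market A is larger by $3.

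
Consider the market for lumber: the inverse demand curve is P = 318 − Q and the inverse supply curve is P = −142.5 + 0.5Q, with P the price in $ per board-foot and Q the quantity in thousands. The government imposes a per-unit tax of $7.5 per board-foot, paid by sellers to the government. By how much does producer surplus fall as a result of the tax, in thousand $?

Rewrite in direct form: Qd = 318 − P and Qs = 2P + 285.
Without the tax, 318 − P = 2P + 285 gives 3P = 33, so P* = $11 and Q* = 307.
With the tax collected from sellers, supply shifts: Qs = 2(P − 7.5) + 285.
New equilibrium: consumers pay $16, sellers receive $8.5, Q = 302. (Wedge: Pb − Ps = 7.5.)
ΔPS is the trapezoid between Q = 302 and Q = 307 of height $2.5: ½ · (307 + 302) · 2.5 = $761.25.

Producer surplus falls by $761.25 thousand.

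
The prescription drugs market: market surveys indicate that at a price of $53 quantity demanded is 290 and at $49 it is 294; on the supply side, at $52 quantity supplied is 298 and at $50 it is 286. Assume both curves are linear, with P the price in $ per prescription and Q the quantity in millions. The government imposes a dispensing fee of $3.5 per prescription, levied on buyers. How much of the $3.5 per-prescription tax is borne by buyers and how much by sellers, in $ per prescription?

Demand slope: (294 − 290)/(49 − 53) = -1, so Qd = 343 − P.
Supply slope: (286 − 298)/(50 − 52) = 6, so Qs = 6P − 14.
Without the tax, 343 − P = 6P − 14 gives 7P = 357, so P* = $51 and Q* = 292.
With the tax collected from buyers, demand (in seller-price terms) shifts: Qd = 343 − (P + 3.5).
Solving gives Q = 289 with buyers paying $54 and sellers receiving $50.5 (the $3.5 wedge).
Burden on buyers: $3; on sellers: $0.5. (They sum to $3.5.)

Buyers bear $3 per prescription; sellers bear $0.5 per prescription.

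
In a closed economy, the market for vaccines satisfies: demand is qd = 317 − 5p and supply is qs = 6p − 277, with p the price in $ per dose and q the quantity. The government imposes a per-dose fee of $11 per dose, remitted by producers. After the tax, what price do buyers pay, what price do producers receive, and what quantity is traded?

Buyers pay $60; producers receive $49; quantity = 17.

Before the tax: set 317 − 5p = 6p − 277 → p* = $54, q* = 47.
With the tax collected from producers, supply shifts: qs = 6(p − 11) − 277.
Solving gives q = 17 with buyers paying $60 and producers receiving $49 (the $11 wedge).
The less price-elastic side of the market bears the larger share of a per-unit tax.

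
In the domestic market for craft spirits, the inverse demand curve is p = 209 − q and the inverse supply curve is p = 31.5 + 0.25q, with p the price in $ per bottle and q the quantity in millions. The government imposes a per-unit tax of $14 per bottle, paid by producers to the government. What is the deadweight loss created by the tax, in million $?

Deadweight loss = $78.4 million.

Rewrite in direct form: qd = 209 − p and qs = 4p − 126.
Before the tax: set 209 − p = 4p − 126 → p* = $67, q* = 142.
With the tax collected from producers, supply shifts: qs = 4(p − 14) − 126.
New equilibrium: buyers pay $78.2, producers receive $64.2, q = 130.8. (Wedge: pb − ps = 14.)
Quantity falls by |ΔQ| = |142 − 130.8| = 11.2.
DWL = ½ · t · |ΔQ| = ½ · 14 · 11.2 = $78.4.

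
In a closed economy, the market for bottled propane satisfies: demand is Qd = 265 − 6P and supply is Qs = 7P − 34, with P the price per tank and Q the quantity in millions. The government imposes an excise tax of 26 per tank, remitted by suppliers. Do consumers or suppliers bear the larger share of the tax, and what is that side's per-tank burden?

Without the tax, 265 − 6P = 7P − 34 gives 13P = 299, so P* = 23 and Q* = 127.
With the tax collected from suppliers, supply shifts: Qs = 7(P − 26) − 34.
Solving gives Q = 43 with consumers paying 37 and suppliers receiving 11 (the 26 wedge).
Per-tank burden: consumers 14, suppliers 12.
Consumers take the larger share because demand is less price-elastic here (demand slope 6 vs supply slope 7).
The less price-elastic side of the market bears the larger share of a per-unit tax.

Consumers bear the larger share: 14 per tank.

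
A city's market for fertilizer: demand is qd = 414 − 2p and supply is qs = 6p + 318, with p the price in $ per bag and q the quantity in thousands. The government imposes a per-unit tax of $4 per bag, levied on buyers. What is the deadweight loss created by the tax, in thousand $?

Before the tax: set 414 − 2p = 6p + 318 → p* = $12, q* = 390.
With the tax collected from buyers, demand (in seller-price terms) shifts: qd = 414 − 2(p + 4).
Solving gives q = 384 with buyers paying $15 and producers receiving $11 (the $4 wedge).
Quantity falls by |ΔQ| = |390 − 384| = 6.
DWL = ½ · t · |ΔQ| = ½ · 4 · 6 = $12.

Deadweight loss = $12 thousand.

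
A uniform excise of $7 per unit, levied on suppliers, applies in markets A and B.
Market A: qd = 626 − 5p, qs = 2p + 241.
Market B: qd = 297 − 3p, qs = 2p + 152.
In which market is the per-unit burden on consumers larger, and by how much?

Market A: pre-tax p* = $55, q* = 351; post-tax q = 341; per-unit burden on consumers = $2.
Market B: pre-tax p* = $29, q* = 210; post-tax q = 201.6; per-unit burden on consumers = $2.8.
Difference: $2 vs $2.8 → market B is larger by $0.8.

Market B, by $0.8.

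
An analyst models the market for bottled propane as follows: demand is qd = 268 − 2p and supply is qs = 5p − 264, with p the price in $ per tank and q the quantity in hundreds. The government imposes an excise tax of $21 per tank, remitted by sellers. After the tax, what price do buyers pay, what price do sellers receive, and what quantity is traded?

Buyers pay $91; sellers receive $70; quantity = 86.

Without the tax, 268 − 2p = 5p − 264 gives 7p = 532, so p* = $76 and q* = 116.
With the tax collected from sellers, supply shifts: qs = 5(p − 21) − 264.
New equilibrium: buyers pay $91, sellers receive $70, q = 86. (Wedge: pb − ps = 21.)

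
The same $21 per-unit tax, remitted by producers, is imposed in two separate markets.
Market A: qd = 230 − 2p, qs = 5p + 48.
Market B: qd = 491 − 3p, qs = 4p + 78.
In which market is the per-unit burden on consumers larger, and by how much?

Market A, by $3.

Market A: pre-tax p* = $26, q* = 178; post-tax q = 148; per-unit burden on consumers = $15.
Market B: pre-tax p* = $59, q* = 314; post-tax q = 278; per-unit burden on consumers = $12.
Difference: $15 vs $12 → market A is larger by $3.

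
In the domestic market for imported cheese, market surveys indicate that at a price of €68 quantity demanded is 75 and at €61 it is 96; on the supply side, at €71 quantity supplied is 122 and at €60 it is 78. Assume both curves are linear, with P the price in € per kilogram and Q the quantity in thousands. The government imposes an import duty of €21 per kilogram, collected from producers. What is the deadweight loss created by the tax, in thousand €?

Deadweight loss = €378 thousand.

Demand slope: (96 − 75)/(61 − 68) = -3, so Qd = 279 − 3P.
Supply slope: (78 − 122)/(60 − 71) = 4, so Qs = 4P − 162.
Before the tax: set 279 − 3P = 4P − 162 → P* = €63, Q* = 90.
With the tax collected from producers, supply shifts: Qs = 4(P − 21) − 162.
Solving gives Q = 54 with consumers paying €75 and producers receiving €54 (the €21 wedge).
Quantity falls by |ΔQ| = |90 − 54| = 36.
DWL = ½ · t · |ΔQ| = ½ · 21 · 36 = €378.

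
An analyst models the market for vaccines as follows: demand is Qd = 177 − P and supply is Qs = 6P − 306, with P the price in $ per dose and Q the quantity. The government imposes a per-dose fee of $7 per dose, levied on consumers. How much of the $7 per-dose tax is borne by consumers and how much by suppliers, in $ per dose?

Consumers bear $6 per dose; suppliers bear $1 per dose.

Without the tax, 177 − P = 6P − 306 gives 7P = 483, so P* = $69 and Q* = 108.
With the tax collected from consumers, demand (in seller-price terms) shifts: Qd = 177 − (P + 7).
New equilibrium: consumers pay $75, suppliers receive $68, Q = 102. (Wedge: Pb − Ps = 7.)
Burden on consumers: $6; on suppliers: $1. (They sum to $7.)
The less price-elastic side of the market bears the larger share of a per-unit tax.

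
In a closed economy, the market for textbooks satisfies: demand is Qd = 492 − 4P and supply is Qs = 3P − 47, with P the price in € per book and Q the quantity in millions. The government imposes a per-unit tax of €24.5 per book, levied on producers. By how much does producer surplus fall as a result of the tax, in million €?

Producer surplus falls by €2282 million.

Before the tax: set 492 − 4P = 3P − 47 → P* = €77, Q* = 184.
With the tax collected from producers, supply shifts: Qs = 3(P − 24.5) − 47.
Solving gives Q = 142 with buyers paying €87.5 and producers receiving €63 (the €24.5 wedge).
ΔPS is the trapezoid between Q = 142 and Q = 184 of height €14: ½ · (184 + 142) · 14 = €2282.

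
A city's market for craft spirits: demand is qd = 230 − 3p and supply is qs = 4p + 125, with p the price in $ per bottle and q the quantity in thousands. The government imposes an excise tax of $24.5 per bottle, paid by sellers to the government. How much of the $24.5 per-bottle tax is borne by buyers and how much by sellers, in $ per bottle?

Buyers bear $14 per bottle; sellers bear $10.5 per bottle.

Without the tax, 230 − 3p = 4p + 125 gives 7p = 105, so p* = $15 and q* = 185.
With the tax collected from sellers, supply shifts: qs = 4(p − 24.5) + 125.
Solving gives q = 143 with buyers paying $29 and sellers receiving $4.5 (the $24.5 wedge).
Burden on buyers: $14; on sellers: $10.5. (They sum to $24.5.)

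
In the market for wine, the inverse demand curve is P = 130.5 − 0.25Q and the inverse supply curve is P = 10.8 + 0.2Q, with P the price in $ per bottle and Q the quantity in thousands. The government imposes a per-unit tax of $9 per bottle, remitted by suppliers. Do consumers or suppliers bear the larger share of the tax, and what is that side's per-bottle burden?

Consumers bear the larger share: $5 per bottle.

Inverting to Q(P) form: Qd = 522 − 4P; Qs = 5P − 54.
Without the tax, 522 − 4P = 5P − 54 gives 9P = 576, so P* = $64 and Q* = 266.
With the tax collected from suppliers, supply shifts: Qs = 5(P − 9) − 54.
Solving gives Q = 246 with consumers paying $69 and suppliers receiving $60 (the $9 wedge).
Per-bottle burden: consumers $5, suppliers $4.
Consumers take the larger share because demand is less price-elastic here (demand slope 4 vs supply slope 5).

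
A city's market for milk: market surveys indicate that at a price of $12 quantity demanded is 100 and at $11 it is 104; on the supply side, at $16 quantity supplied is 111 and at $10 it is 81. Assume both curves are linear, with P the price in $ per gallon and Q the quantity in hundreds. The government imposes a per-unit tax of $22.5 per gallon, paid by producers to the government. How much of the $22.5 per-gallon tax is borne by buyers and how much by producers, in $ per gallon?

Demand slope: (104 − 100)/(11 − 12) = -4, so Qd = 148 − 4P.
Supply slope: (81 − 111)/(10 − 16) = 5, so Qs = 5P + 31.
Without the tax, 148 − 4P = 5P + 31 gives 9P = 117, so P* = $13 and Q* = 96.
With the tax collected from producers, supply shifts: Qs = 5(P − 22.5) + 31.
New equilibrium: buyers pay $25.5, producers receive $3, Q = 46. (Wedge: Pb − Ps = 22.5.)
Burden on buyers: $12.5; on producers: $10. (They sum to $22.5.)

Buyers bear $12.5 per gallon; producers bear $10 per gallon.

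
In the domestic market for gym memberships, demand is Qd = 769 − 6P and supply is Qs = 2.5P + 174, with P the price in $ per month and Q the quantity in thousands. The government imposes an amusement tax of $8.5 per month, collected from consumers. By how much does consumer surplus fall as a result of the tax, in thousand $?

Without the tax, 769 − 6P = 2.5P + 174 gives 8.5P = 595, so P* = $70 and Q* = 349.
With the tax collected from consumers, demand (in seller-price terms) shifts: Qd = 769 − 6(P + 8.5).
New equilibrium: consumers pay $72.5, suppliers receive $64, Q = 334. (Wedge: Pb − Ps = 8.5.)
ΔCS is the trapezoid between Q = 334 and Q = 349 of height $2.5: ½ · (349 + 334) · 2.5 = $853.75.

Consumer surplus falls by $853.75 thousand.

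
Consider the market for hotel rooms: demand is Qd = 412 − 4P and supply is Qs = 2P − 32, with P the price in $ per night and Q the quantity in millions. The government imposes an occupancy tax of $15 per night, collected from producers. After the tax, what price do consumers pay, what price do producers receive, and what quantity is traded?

Before the tax: set 412 − 4P = 2P − 32 → P* = $74, Q* = 116.
With the tax collected from producers, supply shifts: Qs = 2(P − 15) − 32.
Solving gives Q = 96 with consumers paying $79 and producers receiving $64 (the $15 wedge).

Consumers pay $79; producers receive $64; quantity = 96.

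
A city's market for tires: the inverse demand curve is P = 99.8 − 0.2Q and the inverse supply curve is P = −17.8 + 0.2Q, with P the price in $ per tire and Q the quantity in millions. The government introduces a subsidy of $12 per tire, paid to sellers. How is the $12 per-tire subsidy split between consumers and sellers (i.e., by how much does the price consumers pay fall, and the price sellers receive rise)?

Consumers gain $6 per tire; sellers gain $6 per tire.

Inverting to Q(P) form: Qd = 499 − 5P; Qs = 5P + 89.
Without the subsidy, 499 − 5P = 5P + 89 gives 10P = 410, so P* = $41 and Q* = 294.
With a per-unit subsidy paid to sellers, each receives P + 12 per unit sold, so supply becomes Qs = 5(P + 12) + 89.
Solving gives Q = 324 with consumers paying $35 and sellers receiving $47 (the $12 wedge).
Gain to consumers: $6; to sellers: $6. (They sum to $12.)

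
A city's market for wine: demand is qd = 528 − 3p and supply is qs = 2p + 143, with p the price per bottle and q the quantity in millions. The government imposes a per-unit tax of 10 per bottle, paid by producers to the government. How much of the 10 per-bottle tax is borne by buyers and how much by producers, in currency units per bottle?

Without the tax, 528 − 3p = 2p + 143 gives 5p = 385, so p* = 77 and q* = 297.
With the tax collected from producers, supply shifts: qs = 2(p − 10) + 143.
New equilibrium: buyers pay 81, producers receive 71, q = 285. (Wedge: pb − ps = 10.)
Burden on buyers: 4; on producers: 6. (They sum to 10.)

Buyers bear 4 per bottle; producers bear 6 per bottle.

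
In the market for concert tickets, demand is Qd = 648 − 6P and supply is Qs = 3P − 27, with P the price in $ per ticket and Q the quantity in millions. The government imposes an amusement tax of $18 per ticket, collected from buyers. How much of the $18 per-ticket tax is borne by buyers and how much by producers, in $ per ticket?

Buyers bear $6 per ticket; producers bear $12 per ticket.

Before the tax: set 648 − 6P = 3P − 27 → P* = $75, Q* = 198.
With the tax collected from buyers, demand (in seller-price terms) shifts: Qd = 648 − 6(P + 18).
New equilibrium: buyers pay $81, producers receive $63, Q = 162. (Wedge: Pb − Ps = 18.)
Burden on buyers: $6; on producers: $12. (They sum to $18.)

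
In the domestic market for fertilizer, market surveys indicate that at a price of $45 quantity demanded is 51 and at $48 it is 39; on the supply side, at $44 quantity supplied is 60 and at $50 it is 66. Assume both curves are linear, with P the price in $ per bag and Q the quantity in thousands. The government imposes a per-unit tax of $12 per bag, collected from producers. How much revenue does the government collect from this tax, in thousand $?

Tax revenue = $592.8 thousand.

Demand slope: (39 − 51)/(48 − 45) = -4, so Qd = 231 − 4P.
Supply slope: (66 − 60)/(50 − 44) = 1, so Qs = P + 16.
Before the tax: set 231 − 4P = P + 16 → P* = $43, Q* = 59.
With the tax collected from producers, supply shifts: Qs = (P − 12) + 16.
New equilibrium: consumers pay $45.4, producers receive $33.4, Q = 49.4. (Wedge: Pb − Ps = 12.)
Revenue = t · Q = 12 · 49.4 = $592.8.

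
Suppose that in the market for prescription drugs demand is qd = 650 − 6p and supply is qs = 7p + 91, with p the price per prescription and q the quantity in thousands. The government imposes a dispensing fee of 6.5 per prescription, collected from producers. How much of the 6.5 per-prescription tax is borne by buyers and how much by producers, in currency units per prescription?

Buyers bear 3.5 per prescription; producers bear 3 per prescription.

Before the tax: set 650 − 6p = 7p + 91 → p* = 43, q* = 392.
With the tax collected from producers, supply shifts: qs = 7(p − 6.5) + 91.
New equilibrium: buyers pay 46.5, producers receive 40, q = 371. (Wedge: pb − ps = 6.5.)
Burden on buyers: 3.5; on producers: 3. (They sum to 6.5.)
The less price-elastic side of the market bears the larger share of a per-unit tax.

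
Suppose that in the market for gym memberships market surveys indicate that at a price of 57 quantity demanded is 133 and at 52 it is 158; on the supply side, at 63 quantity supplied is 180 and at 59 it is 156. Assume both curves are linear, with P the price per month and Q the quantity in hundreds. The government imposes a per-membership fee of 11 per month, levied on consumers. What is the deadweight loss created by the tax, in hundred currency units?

Demand slope: (158 − 133)/(52 − 57) = -5, so Qd = 418 − 5P.
Supply slope: (156 − 180)/(59 − 63) = 6, so Qs = 6P − 198.
Without the tax, 418 − 5P = 6P − 198 gives 11P = 616, so P* = 56 and Q* = 138.
With the tax collected from consumers, demand (in seller-price terms) shifts: Qd = 418 − 5(P + 11).
New equilibrium: consumers pay 62, sellers receive 51, Q = 108. (Wedge: Pb − Ps = 11.)
Quantity falls by |ΔQ| = |138 − 108| = 30.
DWL = ½ · t · |ΔQ| = ½ · 11 · 30 = 165.

Deadweight loss = 165 hundred.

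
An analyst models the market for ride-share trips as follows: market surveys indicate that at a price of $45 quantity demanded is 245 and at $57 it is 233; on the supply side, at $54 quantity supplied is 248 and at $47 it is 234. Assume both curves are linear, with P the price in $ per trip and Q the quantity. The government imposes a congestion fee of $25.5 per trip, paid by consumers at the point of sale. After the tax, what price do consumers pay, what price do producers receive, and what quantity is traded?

Demand slope: (233 − 245)/(57 − 45) = -1, so Qd = 290 − P.
Supply slope: (234 − 248)/(47 − 54) = 2, so Qs = 2P + 140.
Without the tax, 290 − P = 2P + 140 gives 3P = 150, so P* = $50 and Q* = 240.
With the tax collected from consumers, demand (in seller-price terms) shifts: Qd = 290 − (P + 25.5).
Solving gives Q = 223 with consumers paying $67 and producers receiving $41.5 (the $25.5 wedge).
The less price-elastic side of the market bears the larger share of a per-unit tax.

Consumers pay $67; producers receive $41.5; quantity = 223.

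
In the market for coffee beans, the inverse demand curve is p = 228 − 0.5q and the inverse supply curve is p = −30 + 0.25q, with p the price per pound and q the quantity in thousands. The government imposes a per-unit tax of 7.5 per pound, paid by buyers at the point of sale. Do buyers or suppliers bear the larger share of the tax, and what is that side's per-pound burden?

Buyers bear the larger share: 5 per pound.

Rewrite in direct form: qd = 456 − 2p and qs = 4p + 120.
Without the tax, 456 − 2p = 4p + 120 gives 6p = 336, so p* = 56 and q* = 344.
With the tax collected from buyers, demand (in seller-price terms) shifts: qd = 456 − 2(p + 7.5).
Solving gives q = 334 with buyers paying 61 and suppliers receiving 53.5 (the 7.5 wedge).
Per-pound burden: buyers 5, suppliers 2.5.
Buyers take the larger share because demand is less price-elastic here (demand slope 2 vs supply slope 4).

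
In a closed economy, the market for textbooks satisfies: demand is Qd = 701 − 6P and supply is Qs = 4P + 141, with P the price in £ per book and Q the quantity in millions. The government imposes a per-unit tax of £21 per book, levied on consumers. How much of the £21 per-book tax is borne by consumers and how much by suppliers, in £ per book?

Before the tax: set 701 − 6P = 4P + 141 → P* = £56, Q* = 365.
With the tax collected from consumers, demand (in seller-price terms) shifts: Qd = 701 − 6(P + 21).
New equilibrium: consumers pay £64.4, suppliers receive £43.4, Q = 314.6. (Wedge: Pb − Ps = 21.)
Burden on consumers: £8.4; on suppliers: £12.6. (They sum to £21.)

Consumers bear £8.4 per book; suppliers bear £12.6 per book.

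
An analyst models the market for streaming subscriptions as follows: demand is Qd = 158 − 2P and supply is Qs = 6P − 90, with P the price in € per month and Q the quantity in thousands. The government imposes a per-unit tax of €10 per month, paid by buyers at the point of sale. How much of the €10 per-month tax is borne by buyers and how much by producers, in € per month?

Buyers bear €7.5 per month; producers bear €2.5 per month.

Without the tax, 158 − 2P = 6P − 90 gives 8P = 248, so P* = €31 and Q* = 96.
With the tax collected from buyers, demand (in seller-price terms) shifts: Qd = 158 − 2(P + 10).
New equilibrium: buyers pay €38.5, producers receive €28.5, Q = 81. (Wedge: Pb − Ps = 10.)
Burden on buyers: €7.5; on producers: €2.5. (They sum to €10.)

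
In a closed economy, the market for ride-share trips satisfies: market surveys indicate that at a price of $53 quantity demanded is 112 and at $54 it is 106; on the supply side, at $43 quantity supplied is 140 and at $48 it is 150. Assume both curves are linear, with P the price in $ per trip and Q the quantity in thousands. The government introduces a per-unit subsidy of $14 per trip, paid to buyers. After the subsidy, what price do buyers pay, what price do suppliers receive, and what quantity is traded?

Buyers pay $43.5; suppliers receive $57.5; quantity = 169.

Demand slope: (106 − 112)/(54 − 53) = -6, so Qd = 430 − 6P.
Supply slope: (150 − 140)/(48 − 43) = 2, so Qs = 2P + 54.
Without the subsidy, 430 − 6P = 2P + 54 gives 8P = 376, so P* = $47 and Q* = 148.
With a per-unit subsidy paid to buyers, each effectively pays P − 14, so demand becomes Qd = 430 − 6(P − 14).
Solving gives Q = 169 with buyers paying $43.5 and suppliers receiving $57.5 (the $14 wedge).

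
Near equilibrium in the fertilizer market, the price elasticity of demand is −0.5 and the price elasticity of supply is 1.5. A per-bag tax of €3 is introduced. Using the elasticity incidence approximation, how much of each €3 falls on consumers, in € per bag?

Incidence ratio: consumers' share ≈ εs / (εs + |εd|) = 1.5 / (1.5 + 0.5) = 0.75.
So consumers bear ≈ 0.75 × €3 = €2.25; suppliers bear €0.75.

Consumers bear ≈ €2.25 per bag.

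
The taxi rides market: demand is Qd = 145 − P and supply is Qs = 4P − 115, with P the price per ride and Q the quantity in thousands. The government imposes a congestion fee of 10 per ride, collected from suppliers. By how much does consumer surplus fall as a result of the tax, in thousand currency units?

Consumer surplus falls by 712 thousand.

Without the tax, 145 − P = 4P − 115 gives 5P = 260, so P* = 52 and Q* = 93.
With the tax collected from suppliers, supply shifts: Qs = 4(P − 10) − 115.
New equilibrium: consumers pay 60, suppliers receive 50, Q = 85. (Wedge: Pb − Ps = 10.)
ΔCS is the trapezoid between Q = 85 and Q = 93 of height 8: ½ · (93 + 85) · 8 = 712.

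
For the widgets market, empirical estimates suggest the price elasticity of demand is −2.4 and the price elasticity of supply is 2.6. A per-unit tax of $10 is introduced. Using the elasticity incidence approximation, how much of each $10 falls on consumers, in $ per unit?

Consumers bear ≈ $5.2 per unit.

Incidence ratio: consumers' share ≈ εs / (εs + |εd|) = 2.6 / (2.6 + 2.4) = 0.52.
So consumers bear ≈ 0.52 × $10 = $5.2; producers bear $4.8.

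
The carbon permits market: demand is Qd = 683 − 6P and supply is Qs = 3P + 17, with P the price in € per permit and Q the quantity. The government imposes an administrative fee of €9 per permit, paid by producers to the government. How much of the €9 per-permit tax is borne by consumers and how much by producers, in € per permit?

Consumers bear €3 per permit; producers bear €6 per permit.

Before the tax: set 683 − 6P = 3P + 17 → P* = €74, Q* = 239.
With the tax collected from producers, supply shifts: Qs = 3(P − 9) + 17.
New equilibrium: consumers pay €77, producers receive €68, Q = 221. (Wedge: Pb − Ps = 9.)
Burden on consumers: €3; on producers: €6. (They sum to €9.)
The less price-elastic side of the market bears the larger share of a per-unit tax.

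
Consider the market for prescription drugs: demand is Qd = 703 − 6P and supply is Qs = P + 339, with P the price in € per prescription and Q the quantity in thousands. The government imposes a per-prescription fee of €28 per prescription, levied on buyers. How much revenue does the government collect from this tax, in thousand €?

Tax revenue = €10276 thousand.

Without the tax, 703 − 6P = P + 339 gives 7P = 364, so P* = €52 and Q* = 391.
With the tax collected from buyers, demand (in seller-price terms) shifts: Qd = 703 − 6(P + 28).
Solving gives Q = 367 with buyers paying €56 and sellers receiving €28 (the €28 wedge).
Revenue = t · Q = 28 · 367 = €10276.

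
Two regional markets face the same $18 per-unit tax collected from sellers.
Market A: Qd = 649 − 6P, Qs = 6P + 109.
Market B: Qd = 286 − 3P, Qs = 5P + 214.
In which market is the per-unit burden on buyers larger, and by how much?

Market B, by $2.25.

Market A: pre-tax P* = $45, Q* = 379; post-tax Q = 325; per-unit burden on buyers = $9.
Market B: pre-tax P* = $9, Q* = 259; post-tax Q = 225.25; per-unit burden on buyers = $11.25.
Difference: $9 vs $11.25 → market B is larger by $2.25.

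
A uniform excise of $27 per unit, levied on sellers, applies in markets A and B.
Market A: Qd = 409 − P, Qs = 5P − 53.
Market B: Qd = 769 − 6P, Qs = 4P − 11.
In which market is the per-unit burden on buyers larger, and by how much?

Market A: pre-tax P* = $77, Q* = 332; post-tax Q = 309.5; per-unit burden on buyers = $22.5.
Market B: pre-tax P* = $78, Q* = 301; post-tax Q = 236.2; per-unit burden on buyers = $10.8.
Difference: $22.5 vs $10.8 → market A is larger by $11.7.

Market A, by $11.7.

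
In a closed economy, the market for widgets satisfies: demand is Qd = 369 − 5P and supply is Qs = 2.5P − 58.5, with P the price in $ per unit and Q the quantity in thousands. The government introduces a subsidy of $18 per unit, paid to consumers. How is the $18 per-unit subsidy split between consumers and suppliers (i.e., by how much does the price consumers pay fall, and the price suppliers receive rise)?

Without the subsidy, 369 − 5P = 2.5P − 58.5 gives 7.5P = 427.5, so P* = $57 and Q* = 84.
With a per-unit subsidy paid to consumers, each effectively pays P − 18, so demand becomes Qd = 369 − 5(P − 18).
New equilibrium: consumers pay $51, suppliers receive $69, Q = 114. (Wedge: Pb − Ps = −18.)
Gain to consumers: $6; to suppliers: $12. (They sum to $18.)

Consumers gain $6 per unit; suppliers gain $12 per unit.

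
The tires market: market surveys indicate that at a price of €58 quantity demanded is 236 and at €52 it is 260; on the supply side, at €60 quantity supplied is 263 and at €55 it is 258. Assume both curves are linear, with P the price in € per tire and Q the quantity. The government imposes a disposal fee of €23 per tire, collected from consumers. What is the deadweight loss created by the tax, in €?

Demand slope: (260 − 236)/(52 − 58) = -4, so Qd = 468 − 4P.
Supply slope: (258 − 263)/(55 − 60) = 1, so Qs = P + 203.
Without the tax, 468 − 4P = P + 203 gives 5P = 265, so P* = €53 and Q* = 256.
With the tax collected from consumers, demand (in seller-price terms) shifts: Qd = 468 − 4(P + 23).
Solving gives Q = 237.6 with consumers paying €57.6 and suppliers receiving €34.6 (the €23 wedge).
Quantity falls by |ΔQ| = |256 − 237.6| = 18.4.
DWL = ½ · t · |ΔQ| = ½ · 23 · 18.4 = €211.6.

Deadweight loss = €211.6.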